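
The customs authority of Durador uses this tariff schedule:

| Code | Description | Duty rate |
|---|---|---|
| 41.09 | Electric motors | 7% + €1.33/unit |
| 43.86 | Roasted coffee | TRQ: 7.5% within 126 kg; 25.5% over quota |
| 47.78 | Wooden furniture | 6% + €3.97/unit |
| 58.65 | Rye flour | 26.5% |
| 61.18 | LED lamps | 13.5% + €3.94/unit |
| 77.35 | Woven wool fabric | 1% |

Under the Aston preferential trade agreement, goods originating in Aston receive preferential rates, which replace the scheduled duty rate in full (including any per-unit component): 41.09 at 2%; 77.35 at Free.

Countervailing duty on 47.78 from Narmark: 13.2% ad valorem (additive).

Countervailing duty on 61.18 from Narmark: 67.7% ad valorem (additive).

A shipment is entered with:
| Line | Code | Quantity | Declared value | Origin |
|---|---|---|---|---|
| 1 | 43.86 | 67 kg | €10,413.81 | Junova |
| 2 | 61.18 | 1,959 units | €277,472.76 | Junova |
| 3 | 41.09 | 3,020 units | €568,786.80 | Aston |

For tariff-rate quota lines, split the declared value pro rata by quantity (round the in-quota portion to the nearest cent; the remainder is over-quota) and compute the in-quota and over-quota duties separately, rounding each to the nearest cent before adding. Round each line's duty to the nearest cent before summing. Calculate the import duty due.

Line 1 (43.86, Junova, 67 kg, €10,413.81):
Code 43.86 is under a tariff-rate quota (threshold 126 kg). Quantity 67 kg is within the quota, so the in-quota rate 7.5% applies to the full value.
Duty = €10,413.81 × 7.5% = €781.04.
Line 2 (61.18, Junova, 1,959 units, €277,472.76):
Base rate for 61.18 is 13.5% + €3.94/unit.
The additional-duty order on 61.18 targets Narmark, not Junova; it does not apply.
Duty = €277,472.76 × 13.5% + 1,959 × €3.94 = €45,177.28.
Line 3 (41.09, Aston, 3,020 units, €568,786.80):
Base rate for 41.09 is 7% + €1.33/unit.
Origin Aston qualifies under the Durador–Aston agreement and 41.09 is covered: preferential rate 2% applies instead.
Duty = €568,786.80 × 2% = €11,375.74.
Total = €781.04 + €45,177.28 + €11,375.74 = €57,334.06.

€57,334.06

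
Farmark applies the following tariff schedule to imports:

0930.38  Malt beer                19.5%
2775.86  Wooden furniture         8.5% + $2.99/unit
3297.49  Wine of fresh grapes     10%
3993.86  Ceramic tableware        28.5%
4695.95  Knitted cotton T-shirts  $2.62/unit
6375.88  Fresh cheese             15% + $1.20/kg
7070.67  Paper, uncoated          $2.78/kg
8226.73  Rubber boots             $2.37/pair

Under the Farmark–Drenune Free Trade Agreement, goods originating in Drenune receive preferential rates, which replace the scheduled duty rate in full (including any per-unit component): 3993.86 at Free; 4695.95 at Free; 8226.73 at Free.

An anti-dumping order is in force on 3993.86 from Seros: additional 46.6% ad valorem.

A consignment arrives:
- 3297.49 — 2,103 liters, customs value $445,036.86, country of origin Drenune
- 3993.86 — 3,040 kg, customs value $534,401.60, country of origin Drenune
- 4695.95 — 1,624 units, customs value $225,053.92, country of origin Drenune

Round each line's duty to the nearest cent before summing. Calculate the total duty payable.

$44,503.69

Line 1 (3297.49, Drenune, 2,103 liters, $445,036.86):
Base rate for 3297.49 is 10%.
Origin Drenune is the FTA partner but 3297.49 is not on the preference list; base rate stands.
Duty = $445,036.86 × 10% = $44,503.69.
Line 2 (3993.86, Drenune, 3,040 kg, $534,401.60):
Base rate for 3993.86 is 28.5%.
Origin Drenune qualifies under the Farmark–Drenune agreement and 3993.86 is covered: preferential rate Free applies instead.
The additional-duty order on 3993.86 targets Seros, not Drenune; it does not apply.
Duty = $534,401.60 × 0% = $0.00.
Line 3 (4695.95, Drenune, 1,624 units, $225,053.92):
Base rate for 4695.95 is $2.62/unit.
Origin Drenune qualifies under the Farmark–Drenune agreement and 4695.95 is covered: preferential rate Free applies instead.
Duty = $225,053.92 × 0% = $0.00.
Total = $44,503.69 + $0.00 + $0.00 = $44,503.69.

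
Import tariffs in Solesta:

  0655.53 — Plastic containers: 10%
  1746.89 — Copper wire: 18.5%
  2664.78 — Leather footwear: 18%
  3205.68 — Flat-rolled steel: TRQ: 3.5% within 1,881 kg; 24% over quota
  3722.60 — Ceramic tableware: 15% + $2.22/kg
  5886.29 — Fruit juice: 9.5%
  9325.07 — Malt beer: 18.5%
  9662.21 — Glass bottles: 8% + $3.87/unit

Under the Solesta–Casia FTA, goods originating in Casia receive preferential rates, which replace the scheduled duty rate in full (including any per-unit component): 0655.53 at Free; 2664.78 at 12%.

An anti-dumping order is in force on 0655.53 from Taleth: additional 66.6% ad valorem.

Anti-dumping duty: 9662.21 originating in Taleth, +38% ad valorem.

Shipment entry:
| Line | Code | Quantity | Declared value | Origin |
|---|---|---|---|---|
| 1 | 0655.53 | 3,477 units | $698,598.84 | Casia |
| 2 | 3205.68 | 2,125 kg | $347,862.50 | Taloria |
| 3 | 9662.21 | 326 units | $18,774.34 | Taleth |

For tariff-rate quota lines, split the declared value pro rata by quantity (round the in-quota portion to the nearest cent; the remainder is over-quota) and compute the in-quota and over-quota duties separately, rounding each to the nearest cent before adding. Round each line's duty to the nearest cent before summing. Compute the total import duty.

$30,261.28

Line 1 (0655.53, Casia, 3,477 units, $698,598.84):
Base rate for 0655.53 is 10%.
Origin Casia qualifies under the Solesta–Casia agreement and 0655.53 is covered: preferential rate Free applies instead.
The additional-duty order on 0655.53 targets Taleth, not Casia; it does not apply.
Duty = $698,598.84 × 0% = $0.00.
Line 2 (3205.68, Taloria, 2,125 kg, $347,862.50):
Code 3205.68 is under a tariff-rate quota (threshold 1,881 kg). In-quota: 1,881 kg at 3.5%; over-quota: 244 kg at 24%.
Pro-rata value split: in-quota = $347,862.50 × 1,881/2,125 = $307,919.70; over-quota = $347,862.50 − $307,919.70 = $39,942.80.
In-quota duty = $307,919.70 × 3.5% = $10,777.19. Over-quota duty = $39,942.80 × 24% = $9,586.27.
Line duty = $10,777.19 + $9,586.27 = $20,363.46.
Line 3 (9662.21, Taleth, 326 units, $18,774.34):
Base rate for 9662.21 is 8% + $3.87/unit.
Additional duty on 9662.21 from Taleth: +38%. Applied ad valorem rate: 8% + 38% = 46%.
Duty = $18,774.34 × 46% + 326 × $3.87 = $9,897.82.
Total = $0.00 + $20,363.46 + $9,897.82 = $30,261.28.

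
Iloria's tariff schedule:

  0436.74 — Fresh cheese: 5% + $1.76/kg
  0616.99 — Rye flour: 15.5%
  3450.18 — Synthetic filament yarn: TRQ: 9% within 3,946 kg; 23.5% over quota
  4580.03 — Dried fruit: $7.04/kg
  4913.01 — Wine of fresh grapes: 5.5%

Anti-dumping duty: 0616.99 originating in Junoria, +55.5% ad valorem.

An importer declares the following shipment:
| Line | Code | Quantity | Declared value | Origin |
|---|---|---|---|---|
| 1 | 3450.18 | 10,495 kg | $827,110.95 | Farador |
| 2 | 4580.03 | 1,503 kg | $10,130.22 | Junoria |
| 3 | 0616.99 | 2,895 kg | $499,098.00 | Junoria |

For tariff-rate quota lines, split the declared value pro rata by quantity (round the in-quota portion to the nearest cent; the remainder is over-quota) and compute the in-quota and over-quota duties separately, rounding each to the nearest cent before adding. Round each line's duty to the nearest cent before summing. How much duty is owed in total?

$514,219.05

Line 1 (3450.18, Farador, 10,495 kg, $827,110.95):
Code 3450.18 is under a tariff-rate quota (threshold 3,946 kg). In-quota: 3,946 kg at 9%; over-quota: 6,549 kg at 23.5%.
Pro-rata value split: in-quota = $827,110.95 × 3,946/10,495 = $310,984.26; over-quota = $827,110.95 − $310,984.26 = $516,126.69.
In-quota duty = $310,984.26 × 9% = $27,988.58. Over-quota duty = $516,126.69 × 23.5% = $121,289.77.
Line duty = $27,988.58 + $121,289.77 = $149,278.35.
Line 2 (4580.03, Junoria, 1,503 kg, $10,130.22):
Base rate for 4580.03 is $7.04/kg.
Duty = 1,503 × $7.04 = $10,581.12.
Line 3 (0616.99, Junoria, 2,895 kg, $499,098.00):
Base rate for 0616.99 is 15.5%.
Additional duty on 0616.99 from Junoria: +55.5%. Applied ad valorem rate: 15.5% + 55.5% = 71%.
Duty = $499,098.00 × 71% = $354,359.58.
Total = $149,278.35 + $10,581.12 + $354,359.58 = $514,219.05.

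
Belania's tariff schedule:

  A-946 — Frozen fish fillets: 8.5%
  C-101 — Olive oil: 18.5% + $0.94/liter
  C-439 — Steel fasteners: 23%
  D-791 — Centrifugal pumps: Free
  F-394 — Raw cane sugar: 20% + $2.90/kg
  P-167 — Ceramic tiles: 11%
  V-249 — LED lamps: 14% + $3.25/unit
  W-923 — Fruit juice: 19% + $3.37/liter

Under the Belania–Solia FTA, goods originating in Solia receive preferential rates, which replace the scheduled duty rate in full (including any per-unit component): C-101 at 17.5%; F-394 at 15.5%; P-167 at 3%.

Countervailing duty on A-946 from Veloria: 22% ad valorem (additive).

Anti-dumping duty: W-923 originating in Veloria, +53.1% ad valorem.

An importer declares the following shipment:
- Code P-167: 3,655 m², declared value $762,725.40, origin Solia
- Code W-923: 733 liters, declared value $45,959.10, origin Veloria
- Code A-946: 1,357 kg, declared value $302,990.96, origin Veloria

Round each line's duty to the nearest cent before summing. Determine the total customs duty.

$150,900.72

Line 1 (P-167, Solia, 3,655 m², $762,725.40):
Base rate for P-167 is 11%.
Origin Solia qualifies under the Belania–Solia agreement and P-167 is covered: preferential rate 3% applies instead.
Duty = $762,725.40 × 3% = $22,881.76.
Line 2 (W-923, Veloria, 733 liters, $45,959.10):
Base rate for W-923 is 19% + $3.37/liter.
Additional duty on W-923 from Veloria: +53.1%. Applied ad valorem rate: 19% + 53.1% = 72.1%.
Duty = $45,959.10 × 72.1% + 733 × $3.37 = $35,606.72.
Line 3 (A-946, Veloria, 1,357 kg, $302,990.96):
Base rate for A-946 is 8.5%.
Additional duty on A-946 from Veloria: +22%. Applied ad valorem rate: 8.5% + 22% = 30.5%.
Duty = $302,990.96 × 30.5% = $92,412.24.
Total = $22,881.76 + $35,606.72 + $92,412.24 = $150,900.72.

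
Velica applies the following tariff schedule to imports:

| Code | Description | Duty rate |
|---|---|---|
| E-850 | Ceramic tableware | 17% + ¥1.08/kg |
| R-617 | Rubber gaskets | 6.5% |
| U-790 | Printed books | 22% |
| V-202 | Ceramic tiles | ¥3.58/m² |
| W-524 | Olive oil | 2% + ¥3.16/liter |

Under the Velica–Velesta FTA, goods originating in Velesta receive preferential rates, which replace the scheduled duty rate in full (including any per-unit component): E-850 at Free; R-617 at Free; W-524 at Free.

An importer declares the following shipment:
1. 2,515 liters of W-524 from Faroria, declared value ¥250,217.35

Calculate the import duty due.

Line 1 (W-524, Faroria, 2,515 liters, ¥250,217.35):
Base rate for W-524 is 2% + ¥3.16/liter.
W-524 has an FTA preferential rate, but origin Faroria is not Velesta; base rate stands.
Duty = ¥250,217.35 × 2% + 2,515 × ¥3.16 = ¥12,951.75.

¥12,951.75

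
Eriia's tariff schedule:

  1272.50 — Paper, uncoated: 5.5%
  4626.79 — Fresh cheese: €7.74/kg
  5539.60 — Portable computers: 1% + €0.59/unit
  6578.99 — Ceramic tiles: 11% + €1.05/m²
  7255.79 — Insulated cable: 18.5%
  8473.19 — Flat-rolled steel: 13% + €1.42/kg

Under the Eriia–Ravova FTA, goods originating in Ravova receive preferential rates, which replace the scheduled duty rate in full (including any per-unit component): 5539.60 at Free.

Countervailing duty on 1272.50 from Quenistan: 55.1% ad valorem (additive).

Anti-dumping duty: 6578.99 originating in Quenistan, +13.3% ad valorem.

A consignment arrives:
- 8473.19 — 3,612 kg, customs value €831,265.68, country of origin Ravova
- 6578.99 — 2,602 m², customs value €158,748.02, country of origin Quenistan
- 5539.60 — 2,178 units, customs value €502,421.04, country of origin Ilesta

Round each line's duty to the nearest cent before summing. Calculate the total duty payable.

€160,810.68

Line 1 (8473.19, Ravova, 3,612 kg, €831,265.68):
Base rate for 8473.19 is 13% + €1.42/kg.
Origin Ravova is the FTA partner but 8473.19 is not on the preference list; base rate stands.
Duty = €831,265.68 × 13% + 3,612 × €1.42 = €113,193.58.
Line 2 (6578.99, Quenistan, 2,602 m², €158,748.02):
Base rate for 6578.99 is 11% + €1.05/m².
Additional duty on 6578.99 from Quenistan: +13.3%. Applied ad valorem rate: 11% + 13.3% = 24.3%.
Duty = €158,748.02 × 24.3% + 2,602 × €1.05 = €41,307.87.
Line 3 (5539.60, Ilesta, 2,178 units, €502,421.04):
Base rate for 5539.60 is 1% + €0.59/unit.
5539.60 has an FTA preferential rate, but origin Ilesta is not Ravova; base rate stands.
Duty = €502,421.04 × 1% + 2,178 × €0.59 = €6,309.23.
Total = €113,193.58 + €41,307.87 + €6,309.23 = €160,810.68.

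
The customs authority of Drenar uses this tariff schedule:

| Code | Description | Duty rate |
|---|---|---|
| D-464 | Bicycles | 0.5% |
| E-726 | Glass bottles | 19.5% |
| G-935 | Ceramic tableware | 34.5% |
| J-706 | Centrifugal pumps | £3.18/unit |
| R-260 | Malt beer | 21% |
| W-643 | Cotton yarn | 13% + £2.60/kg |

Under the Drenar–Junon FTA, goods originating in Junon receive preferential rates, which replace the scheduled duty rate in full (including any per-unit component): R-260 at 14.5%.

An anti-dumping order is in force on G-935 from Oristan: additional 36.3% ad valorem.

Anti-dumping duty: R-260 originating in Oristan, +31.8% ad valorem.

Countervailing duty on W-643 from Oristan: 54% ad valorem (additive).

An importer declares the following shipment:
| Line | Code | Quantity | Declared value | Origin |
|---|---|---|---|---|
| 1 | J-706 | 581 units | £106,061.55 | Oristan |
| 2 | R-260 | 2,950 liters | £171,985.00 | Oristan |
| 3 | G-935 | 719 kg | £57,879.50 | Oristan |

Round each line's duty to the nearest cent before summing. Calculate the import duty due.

£133,634.35

Line 1 (J-706, Oristan, 581 units, £106,061.55):
Base rate for J-706 is £3.18/unit.
Duty = 581 × £3.18 = £1,847.58.
Line 2 (R-260, Oristan, 2,950 liters, £171,985.00):
Base rate for R-260 is 21%.
R-260 has an FTA preferential rate, but origin Oristan is not Junon; base rate stands.
Additional duty on R-260 from Oristan: +31.8%. Applied ad valorem rate: 21% + 31.8% = 52.8%.
Duty = £171,985.00 × 52.8% = £90,808.08.
Line 3 (G-935, Oristan, 719 kg, £57,879.50):
Base rate for G-935 is 34.5%.
Additional duty on G-935 from Oristan: +36.3%. Applied ad valorem rate: 34.5% + 36.3% = 70.8%.
Duty = £57,879.50 × 70.8% = £40,978.69.
Total = £1,847.58 + £90,808.08 + £40,978.69 = £133,634.35.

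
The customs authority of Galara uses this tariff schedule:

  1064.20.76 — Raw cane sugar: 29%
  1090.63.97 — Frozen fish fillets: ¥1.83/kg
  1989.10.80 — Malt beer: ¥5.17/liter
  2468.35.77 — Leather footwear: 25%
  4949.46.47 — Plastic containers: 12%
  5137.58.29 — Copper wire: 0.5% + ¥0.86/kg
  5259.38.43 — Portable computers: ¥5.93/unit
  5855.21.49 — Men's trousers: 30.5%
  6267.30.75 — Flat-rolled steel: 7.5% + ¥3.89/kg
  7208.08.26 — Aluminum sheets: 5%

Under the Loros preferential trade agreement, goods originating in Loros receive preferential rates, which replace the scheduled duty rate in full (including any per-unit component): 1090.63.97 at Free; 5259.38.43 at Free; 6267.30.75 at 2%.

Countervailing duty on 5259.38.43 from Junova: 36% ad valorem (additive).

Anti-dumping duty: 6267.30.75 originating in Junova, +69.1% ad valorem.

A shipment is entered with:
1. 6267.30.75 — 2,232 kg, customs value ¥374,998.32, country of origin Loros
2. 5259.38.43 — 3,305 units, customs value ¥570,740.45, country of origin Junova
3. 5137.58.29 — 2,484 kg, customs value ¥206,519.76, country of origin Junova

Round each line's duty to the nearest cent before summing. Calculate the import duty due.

¥235,734.02

Line 1 (6267.30.75, Loros, 2,232 kg, ¥374,998.32):
Base rate for 6267.30.75 is 7.5% + ¥3.89/kg.
Origin Loros qualifies under the Galara–Loros agreement and 6267.30.75 is covered: preferential rate 2% applies instead.
The additional-duty order on 6267.30.75 targets Junova, not Loros; it does not apply.
Duty = ¥374,998.32 × 2% = ¥7,499.97.
Line 2 (5259.38.43, Junova, 3,305 units, ¥570,740.45):
Base rate for 5259.38.43 is ¥5.93/unit.
5259.38.43 has an FTA preferential rate, but origin Junova is not Loros; base rate stands.
Additional duty on 5259.38.43 from Junova: +36% ad valorem. Applied ad valorem rate = 36%.
Duty = ¥570,740.45 × 36% + 3,305 × ¥5.93 = ¥225,065.21.
Line 3 (5137.58.29, Junova, 2,484 kg, ¥206,519.76):
Base rate for 5137.58.29 is 0.5% + ¥0.86/kg.
Duty = ¥206,519.76 × 0.5% + 2,484 × ¥0.86 = ¥3,168.84.
Total = ¥7,499.97 + ¥225,065.21 + ¥3,168.84 = ¥235,734.02.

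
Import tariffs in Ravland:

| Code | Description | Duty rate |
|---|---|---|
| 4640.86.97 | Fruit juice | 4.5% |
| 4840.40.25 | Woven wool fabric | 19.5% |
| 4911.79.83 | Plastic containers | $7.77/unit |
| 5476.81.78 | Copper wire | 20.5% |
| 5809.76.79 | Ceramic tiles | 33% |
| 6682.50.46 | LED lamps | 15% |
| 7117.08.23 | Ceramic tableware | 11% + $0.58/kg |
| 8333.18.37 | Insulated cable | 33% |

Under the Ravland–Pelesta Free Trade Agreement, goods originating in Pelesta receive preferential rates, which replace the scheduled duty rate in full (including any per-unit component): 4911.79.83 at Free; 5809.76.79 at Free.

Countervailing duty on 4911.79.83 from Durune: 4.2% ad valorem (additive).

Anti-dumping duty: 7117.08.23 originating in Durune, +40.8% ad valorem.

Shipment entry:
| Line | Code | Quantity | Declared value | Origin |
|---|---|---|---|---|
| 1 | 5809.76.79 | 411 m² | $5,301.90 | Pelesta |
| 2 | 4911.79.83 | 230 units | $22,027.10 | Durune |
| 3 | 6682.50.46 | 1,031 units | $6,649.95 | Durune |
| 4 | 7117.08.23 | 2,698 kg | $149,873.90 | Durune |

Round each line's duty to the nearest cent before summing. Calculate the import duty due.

Line 1 (5809.76.79, Pelesta, 411 m², $5,301.90):
Base rate for 5809.76.79 is 33%.
Origin Pelesta qualifies under the Ravland–Pelesta agreement and 5809.76.79 is covered: preferential rate Free applies instead.
Duty = $5,301.90 × 0% = $0.00.
Line 2 (4911.79.83, Durune, 230 units, $22,027.10):
Base rate for 4911.79.83 is $7.77/unit.
4911.79.83 has an FTA preferential rate, but origin Durune is not Pelesta; base rate stands.
Additional duty on 4911.79.83 from Durune: +4.2% ad valorem. Applied ad valorem rate = 4.2%.
Duty = $22,027.10 × 4.2% + 230 × $7.77 = $2,712.24.
Line 3 (6682.50.46, Durune, 1,031 units, $6,649.95):
Base rate for 6682.50.46 is 15%.
Duty = $6,649.95 × 15% = $997.49.
Line 4 (7117.08.23, Durune, 2,698 kg, $149,873.90):
Base rate for 7117.08.23 is 11% + $0.58/kg.
Additional duty on 7117.08.23 from Durune: +40.8%. Applied ad valorem rate: 11% + 40.8% = 51.8%.
Duty = $149,873.90 × 51.8% + 2,698 × $0.58 = $79,199.52.
Total = $0.00 + $2,712.24 + $997.49 + $79,199.52 = $82,909.25.

$82,909.25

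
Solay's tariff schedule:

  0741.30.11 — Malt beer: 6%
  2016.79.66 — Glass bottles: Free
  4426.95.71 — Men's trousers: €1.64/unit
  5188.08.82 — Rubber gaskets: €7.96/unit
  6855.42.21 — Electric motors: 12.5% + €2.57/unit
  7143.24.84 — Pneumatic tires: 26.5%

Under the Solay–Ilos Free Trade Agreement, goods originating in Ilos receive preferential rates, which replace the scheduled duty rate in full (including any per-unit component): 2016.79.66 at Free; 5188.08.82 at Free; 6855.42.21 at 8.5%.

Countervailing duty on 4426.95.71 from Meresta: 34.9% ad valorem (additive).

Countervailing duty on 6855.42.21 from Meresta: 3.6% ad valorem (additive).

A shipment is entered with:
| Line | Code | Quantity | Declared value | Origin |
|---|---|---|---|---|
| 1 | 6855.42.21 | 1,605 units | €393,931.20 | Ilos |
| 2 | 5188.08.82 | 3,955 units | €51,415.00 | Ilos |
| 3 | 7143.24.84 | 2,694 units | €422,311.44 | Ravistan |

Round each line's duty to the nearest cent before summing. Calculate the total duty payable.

€145,396.68

Line 1 (6855.42.21, Ilos, 1,605 units, €393,931.20):
Base rate for 6855.42.21 is 12.5% + €2.57/unit.
Origin Ilos qualifies under the Solay–Ilos agreement and 6855.42.21 is covered: preferential rate 8.5% applies instead.
The additional-duty order on 6855.42.21 targets Meresta, not Ilos; it does not apply.
Duty = €393,931.20 × 8.5% = €33,484.15.
Line 2 (5188.08.82, Ilos, 3,955 units, €51,415.00):
Base rate for 5188.08.82 is €7.96/unit.
Origin Ilos qualifies under the Solay–Ilos agreement and 5188.08.82 is covered: preferential rate Free applies instead.
Duty = €51,415.00 × 0% = €0.00.
Line 3 (7143.24.84, Ravistan, 2,694 units, €422,311.44):
Base rate for 7143.24.84 is 26.5%.
Duty = €422,311.44 × 26.5% = €111,912.53.
Total = €33,484.15 + €0.00 + €111,912.53 = €145,396.68.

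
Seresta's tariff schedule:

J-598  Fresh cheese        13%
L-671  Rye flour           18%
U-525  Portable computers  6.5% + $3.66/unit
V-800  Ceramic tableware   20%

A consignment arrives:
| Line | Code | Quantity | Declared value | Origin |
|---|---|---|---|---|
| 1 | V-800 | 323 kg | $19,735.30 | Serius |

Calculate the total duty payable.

$3,947.06

Line 1 (V-800, Serius, 323 kg, $19,735.30):
Base rate for V-800 is 20%.
Duty = $19,735.30 × 20% = $3,947.06.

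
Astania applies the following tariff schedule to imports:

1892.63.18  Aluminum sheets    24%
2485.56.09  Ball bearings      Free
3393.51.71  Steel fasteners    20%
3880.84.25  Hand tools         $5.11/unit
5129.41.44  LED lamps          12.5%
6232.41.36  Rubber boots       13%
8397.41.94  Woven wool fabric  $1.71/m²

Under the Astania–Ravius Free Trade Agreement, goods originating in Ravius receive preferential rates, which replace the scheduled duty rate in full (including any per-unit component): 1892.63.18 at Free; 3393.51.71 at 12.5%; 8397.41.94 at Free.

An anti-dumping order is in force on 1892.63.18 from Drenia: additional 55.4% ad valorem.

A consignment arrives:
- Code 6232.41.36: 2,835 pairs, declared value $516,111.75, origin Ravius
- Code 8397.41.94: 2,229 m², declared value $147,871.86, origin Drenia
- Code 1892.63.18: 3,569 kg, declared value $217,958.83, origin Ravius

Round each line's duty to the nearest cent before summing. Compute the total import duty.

$70,906.12

Line 1 (6232.41.36, Ravius, 2,835 pairs, $516,111.75):
Base rate for 6232.41.36 is 13%.
Origin Ravius is the FTA partner but 6232.41.36 is not on the preference list; base rate stands.
Duty = $516,111.75 × 13% = $67,094.53.
Line 2 (8397.41.94, Drenia, 2,229 m², $147,871.86):
Base rate for 8397.41.94 is $1.71/m².
8397.41.94 has an FTA preferential rate, but origin Drenia is not Ravius; base rate stands.
Duty = 2,229 × $1.71 = $3,811.59.
Line 3 (1892.63.18, Ravius, 3,569 kg, $217,958.83):
Base rate for 1892.63.18 is 24%.
Origin Ravius qualifies under the Astania–Ravius agreement and 1892.63.18 is covered: preferential rate Free applies instead.
The additional-duty order on 1892.63.18 targets Drenia, not Ravius; it does not apply.
Duty = $217,958.83 × 0% = $0.00.
Total = $67,094.53 + $3,811.59 + $0.00 = $70,906.12.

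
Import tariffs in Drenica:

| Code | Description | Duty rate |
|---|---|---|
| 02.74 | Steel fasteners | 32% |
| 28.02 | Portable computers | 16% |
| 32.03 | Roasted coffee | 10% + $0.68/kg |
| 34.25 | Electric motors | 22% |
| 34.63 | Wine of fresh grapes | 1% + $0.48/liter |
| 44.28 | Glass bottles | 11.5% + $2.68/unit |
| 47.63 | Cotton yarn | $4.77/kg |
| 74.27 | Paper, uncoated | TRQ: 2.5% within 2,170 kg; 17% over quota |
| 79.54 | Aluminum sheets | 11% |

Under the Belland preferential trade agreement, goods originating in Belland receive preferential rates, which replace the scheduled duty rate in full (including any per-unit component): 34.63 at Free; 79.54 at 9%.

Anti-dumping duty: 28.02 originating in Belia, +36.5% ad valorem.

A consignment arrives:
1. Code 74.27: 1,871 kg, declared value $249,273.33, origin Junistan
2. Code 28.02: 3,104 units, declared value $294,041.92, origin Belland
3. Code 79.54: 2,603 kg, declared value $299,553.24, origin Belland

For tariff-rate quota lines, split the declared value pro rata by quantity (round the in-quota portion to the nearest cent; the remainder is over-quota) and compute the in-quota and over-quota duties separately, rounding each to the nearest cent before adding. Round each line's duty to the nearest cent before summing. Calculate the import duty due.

$80,238.33

Line 1 (74.27, Junistan, 1,871 kg, $249,273.33):
Code 74.27 is under a tariff-rate quota (threshold 2,170 kg). Quantity 1,871 kg is within the quota, so the in-quota rate 2.5% applies to the full value.
Duty = $249,273.33 × 2.5% = $6,231.83.
Line 2 (28.02, Belland, 3,104 units, $294,041.92):
Base rate for 28.02 is 16%.
Origin Belland is the FTA partner but 28.02 is not on the preference list; base rate stands.
The additional-duty order on 28.02 targets Belia, not Belland; it does not apply.
Duty = $294,041.92 × 16% = $47,046.71.
Line 3 (79.54, Belland, 2,603 kg, $299,553.24):
Base rate for 79.54 is 11%.
Origin Belland qualifies under the Drenica–Belland agreement and 79.54 is covered: preferential rate 9% applies instead.
Duty = $299,553.24 × 9% = $26,959.79.
Total = $6,231.83 + $47,046.71 + $26,959.79 = $80,238.33.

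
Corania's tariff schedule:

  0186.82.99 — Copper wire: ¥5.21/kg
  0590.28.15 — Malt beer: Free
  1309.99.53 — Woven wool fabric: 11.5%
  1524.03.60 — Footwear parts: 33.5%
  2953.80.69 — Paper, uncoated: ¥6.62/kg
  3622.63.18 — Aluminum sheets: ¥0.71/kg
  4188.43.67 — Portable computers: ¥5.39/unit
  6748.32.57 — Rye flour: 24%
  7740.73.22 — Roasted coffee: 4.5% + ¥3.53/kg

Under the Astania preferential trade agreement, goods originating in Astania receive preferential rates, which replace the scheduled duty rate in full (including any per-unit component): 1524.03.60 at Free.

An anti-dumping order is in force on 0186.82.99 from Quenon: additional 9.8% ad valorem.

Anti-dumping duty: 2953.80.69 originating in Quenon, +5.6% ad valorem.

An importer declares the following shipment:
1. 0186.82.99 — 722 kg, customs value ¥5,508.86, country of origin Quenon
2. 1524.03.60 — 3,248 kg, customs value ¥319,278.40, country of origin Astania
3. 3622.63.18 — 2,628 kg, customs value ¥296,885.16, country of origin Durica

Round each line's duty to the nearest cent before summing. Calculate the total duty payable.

¥6,167.37

Line 1 (0186.82.99, Quenon, 722 kg, ¥5,508.86):
Base rate for 0186.82.99 is ¥5.21/kg.
Additional duty on 0186.82.99 from Quenon: +9.8% ad valorem. Applied ad valorem rate = 9.8%.
Duty = ¥5,508.86 × 9.8% + 722 × ¥5.21 = ¥4,301.49.
Line 2 (1524.03.60, Astania, 3,248 kg, ¥319,278.40):
Base rate for 1524.03.60 is 33.5%.
Origin Astania qualifies under the Corania–Astania agreement and 1524.03.60 is covered: preferential rate Free applies instead.
Duty = ¥319,278.40 × 0% = ¥0.00.
Line 3 (3622.63.18, Durica, 2,628 kg, ¥296,885.16):
Base rate for 3622.63.18 is ¥0.71/kg.
Duty = 2,628 × ¥0.71 = ¥1,865.88.
Total = ¥4,301.49 + ¥0.00 + ¥1,865.88 = ¥6,167.37.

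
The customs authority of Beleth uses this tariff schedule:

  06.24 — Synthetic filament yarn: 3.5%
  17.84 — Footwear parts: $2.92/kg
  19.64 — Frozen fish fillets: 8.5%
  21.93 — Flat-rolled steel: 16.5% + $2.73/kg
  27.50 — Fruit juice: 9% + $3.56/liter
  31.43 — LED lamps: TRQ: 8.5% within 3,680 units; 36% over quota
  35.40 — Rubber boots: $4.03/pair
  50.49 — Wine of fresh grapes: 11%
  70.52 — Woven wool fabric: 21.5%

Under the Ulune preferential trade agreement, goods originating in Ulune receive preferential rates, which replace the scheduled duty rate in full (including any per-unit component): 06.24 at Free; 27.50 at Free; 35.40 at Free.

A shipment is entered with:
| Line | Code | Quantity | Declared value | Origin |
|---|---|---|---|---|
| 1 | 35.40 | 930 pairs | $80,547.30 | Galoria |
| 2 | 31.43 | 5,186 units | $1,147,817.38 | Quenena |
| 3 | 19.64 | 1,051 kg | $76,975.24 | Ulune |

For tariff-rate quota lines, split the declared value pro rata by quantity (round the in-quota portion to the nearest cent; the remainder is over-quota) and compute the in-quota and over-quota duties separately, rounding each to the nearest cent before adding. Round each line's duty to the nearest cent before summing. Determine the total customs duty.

Line 1 (35.40, Galoria, 930 pairs, $80,547.30):
Base rate for 35.40 is $4.03/pair.
35.40 has an FTA preferential rate, but origin Galoria is not Ulune; base rate stands.
Duty = 930 × $4.03 = $3,747.90.
Line 2 (31.43, Quenena, 5,186 units, $1,147,817.38):
Code 31.43 is under a tariff-rate quota (threshold 3,680 units). In-quota: 3,680 units at 8.5%; over-quota: 1,506 units at 36%.
Pro-rata value split: in-quota = $1,147,817.38 × 3,680/5,186 = $814,494.40; over-quota = $1,147,817.38 − $814,494.40 = $333,322.98.
In-quota duty = $814,494.40 × 8.5% = $69,232.02. Over-quota duty = $333,322.98 × 36% = $119,996.27.
Line duty = $69,232.02 + $119,996.27 = $189,228.29.
Line 3 (19.64, Ulune, 1,051 kg, $76,975.24):
Base rate for 19.64 is 8.5%.
Origin Ulune is the FTA partner but 19.64 is not on the preference list; base rate stands.
Duty = $76,975.24 × 8.5% = $6,542.90.
Total = $3,747.90 + $189,228.29 + $6,542.90 = $199,519.09.

$199,519.09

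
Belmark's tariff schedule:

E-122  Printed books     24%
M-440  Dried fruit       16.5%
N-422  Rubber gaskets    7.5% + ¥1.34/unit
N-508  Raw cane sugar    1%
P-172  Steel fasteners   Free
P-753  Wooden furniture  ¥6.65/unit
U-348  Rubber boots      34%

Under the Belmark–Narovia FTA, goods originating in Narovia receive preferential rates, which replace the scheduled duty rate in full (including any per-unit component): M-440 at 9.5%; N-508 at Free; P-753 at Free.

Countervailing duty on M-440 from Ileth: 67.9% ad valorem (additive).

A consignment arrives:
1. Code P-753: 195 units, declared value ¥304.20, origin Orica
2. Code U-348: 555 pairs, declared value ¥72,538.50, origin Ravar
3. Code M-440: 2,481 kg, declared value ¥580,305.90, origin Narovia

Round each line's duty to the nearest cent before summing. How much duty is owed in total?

Line 1 (P-753, Orica, 195 units, ¥304.20):
Base rate for P-753 is ¥6.65/unit.
P-753 has an FTA preferential rate, but origin Orica is not Narovia; base rate stands.
Duty = 195 × ¥6.65 = ¥1,296.75.
Line 2 (U-348, Ravar, 555 pairs, ¥72,538.50):
Base rate for U-348 is 34%.
Duty = ¥72,538.50 × 34% = ¥24,663.09.
Line 3 (M-440, Narovia, 2,481 kg, ¥580,305.90):
Base rate for M-440 is 16.5%.
Origin Narovia qualifies under the Belmark–Narovia agreement and M-440 is covered: preferential rate 9.5% applies instead.
The additional-duty order on M-440 targets Ileth, not Narovia; it does not apply.
Duty = ¥580,305.90 × 9.5% = ¥55,129.06.
Total = ¥1,296.75 + ¥24,663.09 + ¥55,129.06 = ¥81,088.90.

¥81,088.90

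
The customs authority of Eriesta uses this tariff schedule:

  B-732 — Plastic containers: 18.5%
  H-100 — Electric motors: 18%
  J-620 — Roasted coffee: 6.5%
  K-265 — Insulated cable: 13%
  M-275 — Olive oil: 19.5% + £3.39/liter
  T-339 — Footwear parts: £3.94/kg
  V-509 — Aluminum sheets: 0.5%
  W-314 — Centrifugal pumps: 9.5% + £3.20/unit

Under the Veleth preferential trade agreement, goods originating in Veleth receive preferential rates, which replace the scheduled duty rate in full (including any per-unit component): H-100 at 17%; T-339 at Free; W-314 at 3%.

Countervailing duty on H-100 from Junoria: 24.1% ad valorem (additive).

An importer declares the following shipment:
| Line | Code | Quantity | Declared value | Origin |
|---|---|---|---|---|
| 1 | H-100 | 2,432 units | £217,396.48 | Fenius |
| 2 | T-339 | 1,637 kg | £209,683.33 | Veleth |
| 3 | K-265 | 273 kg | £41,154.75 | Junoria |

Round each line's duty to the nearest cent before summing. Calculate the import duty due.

Line 1 (H-100, Fenius, 2,432 units, £217,396.48):
Base rate for H-100 is 18%.
H-100 has an FTA preferential rate, but origin Fenius is not Veleth; base rate stands.
The additional-duty order on H-100 targets Junoria, not Fenius; it does not apply.
Duty = £217,396.48 × 18% = £39,131.37.
Line 2 (T-339, Veleth, 1,637 kg, £209,683.33):
Base rate for T-339 is £3.94/kg.
Origin Veleth qualifies under the Eriesta–Veleth agreement and T-339 is covered: preferential rate Free applies instead.
Duty = £209,683.33 × 0% = £0.00.
Line 3 (K-265, Junoria, 273 kg, £41,154.75):
Base rate for K-265 is 13%.
Duty = £41,154.75 × 13% = £5,350.12.
Total = £39,131.37 + £0.00 + £5,350.12 = £44,481.49.

£44,481.49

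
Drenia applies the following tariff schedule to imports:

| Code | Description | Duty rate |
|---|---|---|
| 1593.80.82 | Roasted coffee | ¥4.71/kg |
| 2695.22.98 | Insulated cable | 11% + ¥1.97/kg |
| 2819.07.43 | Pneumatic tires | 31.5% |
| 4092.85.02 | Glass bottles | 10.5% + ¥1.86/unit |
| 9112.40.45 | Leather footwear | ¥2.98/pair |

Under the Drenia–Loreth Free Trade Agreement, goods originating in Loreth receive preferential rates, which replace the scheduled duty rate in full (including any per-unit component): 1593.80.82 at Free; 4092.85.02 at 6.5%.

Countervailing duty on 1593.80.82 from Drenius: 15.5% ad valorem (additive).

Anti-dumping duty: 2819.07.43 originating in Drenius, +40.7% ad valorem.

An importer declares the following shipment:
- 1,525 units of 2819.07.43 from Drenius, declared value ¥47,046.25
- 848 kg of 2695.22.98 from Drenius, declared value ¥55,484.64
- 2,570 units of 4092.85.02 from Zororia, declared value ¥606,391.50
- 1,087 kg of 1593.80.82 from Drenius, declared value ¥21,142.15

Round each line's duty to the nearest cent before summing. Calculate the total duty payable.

¥118,589.37

Line 1 (2819.07.43, Drenius, 1,525 units, ¥47,046.25):
Base rate for 2819.07.43 is 31.5%.
Additional duty on 2819.07.43 from Drenius: +40.7%. Applied ad valorem rate: 31.5% + 40.7% = 72.2%.
Duty = ¥47,046.25 × 72.2% = ¥33,967.39.
Line 2 (2695.22.98, Drenius, 848 kg, ¥55,484.64):
Base rate for 2695.22.98 is 11% + ¥1.97/kg.
Duty = ¥55,484.64 × 11% + 848 × ¥1.97 = ¥7,773.87.
Line 3 (4092.85.02, Zororia, 2,570 units, ¥606,391.50):
Base rate for 4092.85.02 is 10.5% + ¥1.86/unit.
4092.85.02 has an FTA preferential rate, but origin Zororia is not Loreth; base rate stands.
Duty = ¥606,391.50 × 10.5% + 2,570 × ¥1.86 = ¥68,451.31.
Line 4 (1593.80.82, Drenius, 1,087 kg, ¥21,142.15):
Base rate for 1593.80.82 is ¥4.71/kg.
1593.80.82 has an FTA preferential rate, but origin Drenius is not Loreth; base rate stands.
Additional duty on 1593.80.82 from Drenius: +15.5% ad valorem. Applied ad valorem rate = 15.5%.
Duty = ¥21,142.15 × 15.5% + 1,087 × ¥4.71 = ¥8,396.80.
Total = ¥33,967.39 + ¥7,773.87 + ¥68,451.31 + ¥8,396.80 = ¥118,589.37.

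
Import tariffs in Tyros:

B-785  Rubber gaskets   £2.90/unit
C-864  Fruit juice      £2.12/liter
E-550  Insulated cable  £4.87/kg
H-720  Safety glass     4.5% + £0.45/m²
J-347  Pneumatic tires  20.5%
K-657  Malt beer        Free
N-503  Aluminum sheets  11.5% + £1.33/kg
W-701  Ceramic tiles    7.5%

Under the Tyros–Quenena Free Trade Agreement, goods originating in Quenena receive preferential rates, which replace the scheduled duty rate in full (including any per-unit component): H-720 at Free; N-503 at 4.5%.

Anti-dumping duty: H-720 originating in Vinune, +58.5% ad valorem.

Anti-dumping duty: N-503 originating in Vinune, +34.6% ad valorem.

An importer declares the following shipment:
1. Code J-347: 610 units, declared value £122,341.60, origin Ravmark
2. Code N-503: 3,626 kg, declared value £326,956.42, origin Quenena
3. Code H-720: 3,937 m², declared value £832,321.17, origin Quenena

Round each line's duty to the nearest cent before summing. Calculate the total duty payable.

£39,793.07

Line 1 (J-347, Ravmark, 610 units, £122,341.60):
Base rate for J-347 is 20.5%.
Duty = £122,341.60 × 20.5% = £25,080.03.
Line 2 (N-503, Quenena, 3,626 kg, £326,956.42):
Base rate for N-503 is 11.5% + £1.33/kg.
Origin Quenena qualifies under the Tyros–Quenena agreement and N-503 is covered: preferential rate 4.5% applies instead.
The additional-duty order on N-503 targets Vinune, not Quenena; it does not apply.
Duty = £326,956.42 × 4.5% = £14,713.04.
Line 3 (H-720, Quenena, 3,937 m², £832,321.17):
Base rate for H-720 is 4.5% + £0.45/m².
Origin Quenena qualifies under the Tyros–Quenena agreement and H-720 is covered: preferential rate Free applies instead.
The additional-duty order on H-720 targets Vinune, not Quenena; it does not apply.
Duty = £832,321.17 × 0% = £0.00.
Total = £25,080.03 + £14,713.04 + £0.00 = £39,793.07.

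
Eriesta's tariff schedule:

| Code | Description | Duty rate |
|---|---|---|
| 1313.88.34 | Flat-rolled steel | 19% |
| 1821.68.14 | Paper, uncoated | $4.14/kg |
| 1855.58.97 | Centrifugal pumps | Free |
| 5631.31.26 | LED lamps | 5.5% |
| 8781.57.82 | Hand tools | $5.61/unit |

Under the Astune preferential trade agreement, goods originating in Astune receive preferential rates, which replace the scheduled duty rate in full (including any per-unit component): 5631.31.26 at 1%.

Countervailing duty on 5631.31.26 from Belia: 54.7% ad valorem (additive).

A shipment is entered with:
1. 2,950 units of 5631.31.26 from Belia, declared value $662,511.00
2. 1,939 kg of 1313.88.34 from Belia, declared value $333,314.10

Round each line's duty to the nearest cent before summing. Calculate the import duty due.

$462,161.30

Line 1 (5631.31.26, Belia, 2,950 units, $662,511.00):
Base rate for 5631.31.26 is 5.5%.
5631.31.26 has an FTA preferential rate, but origin Belia is not Astune; base rate stands.
Additional duty on 5631.31.26 from Belia: +54.7%. Applied ad valorem rate: 5.5% + 54.7% = 60.2%.
Duty = $662,511.00 × 60.2% = $398,831.62.
Line 2 (1313.88.34, Belia, 1,939 kg, $333,314.10):
Base rate for 1313.88.34 is 19%.
Duty = $333,314.10 × 19% = $63,329.68.
Total = $398,831.62 + $63,329.68 = $462,161.30.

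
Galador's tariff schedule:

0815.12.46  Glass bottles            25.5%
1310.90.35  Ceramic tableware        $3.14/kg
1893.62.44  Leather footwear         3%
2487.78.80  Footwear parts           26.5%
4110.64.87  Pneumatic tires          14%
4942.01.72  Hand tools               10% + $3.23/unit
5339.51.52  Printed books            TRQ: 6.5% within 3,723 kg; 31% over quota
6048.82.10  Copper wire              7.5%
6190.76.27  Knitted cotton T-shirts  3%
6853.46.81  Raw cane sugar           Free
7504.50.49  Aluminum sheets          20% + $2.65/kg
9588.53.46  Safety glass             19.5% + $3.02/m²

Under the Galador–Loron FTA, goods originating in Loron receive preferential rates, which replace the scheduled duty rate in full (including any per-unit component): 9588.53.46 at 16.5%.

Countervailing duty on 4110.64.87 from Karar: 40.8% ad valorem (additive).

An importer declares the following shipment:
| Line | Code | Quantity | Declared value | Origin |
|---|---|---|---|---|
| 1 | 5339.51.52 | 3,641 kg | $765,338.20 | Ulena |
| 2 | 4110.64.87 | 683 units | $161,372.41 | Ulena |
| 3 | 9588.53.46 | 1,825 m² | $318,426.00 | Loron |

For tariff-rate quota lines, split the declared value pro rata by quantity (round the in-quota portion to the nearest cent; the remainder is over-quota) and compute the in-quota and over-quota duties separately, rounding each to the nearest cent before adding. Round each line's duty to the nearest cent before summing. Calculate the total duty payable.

Line 1 (5339.51.52, Ulena, 3,641 kg, $765,338.20):
Code 5339.51.52 is under a tariff-rate quota (threshold 3,723 kg). Quantity 3,641 kg is within the quota, so the in-quota rate 6.5% applies to the full value.
Duty = $765,338.20 × 6.5% = $49,746.98.
Line 2 (4110.64.87, Ulena, 683 units, $161,372.41):
Base rate for 4110.64.87 is 14%.
The additional-duty order on 4110.64.87 targets Karar, not Ulena; it does not apply.
Duty = $161,372.41 × 14% = $22,592.14.
Line 3 (9588.53.46, Loron, 1,825 m², $318,426.00):
Base rate for 9588.53.46 is 19.5% + $3.02/m².
Origin Loron qualifies under the Galador–Loron agreement and 9588.53.46 is covered: preferential rate 16.5% applies instead.
Duty = $318,426.00 × 16.5% = $52,540.29.
Total = $49,746.98 + $22,592.14 + $52,540.29 = $124,879.41.

$124,879.41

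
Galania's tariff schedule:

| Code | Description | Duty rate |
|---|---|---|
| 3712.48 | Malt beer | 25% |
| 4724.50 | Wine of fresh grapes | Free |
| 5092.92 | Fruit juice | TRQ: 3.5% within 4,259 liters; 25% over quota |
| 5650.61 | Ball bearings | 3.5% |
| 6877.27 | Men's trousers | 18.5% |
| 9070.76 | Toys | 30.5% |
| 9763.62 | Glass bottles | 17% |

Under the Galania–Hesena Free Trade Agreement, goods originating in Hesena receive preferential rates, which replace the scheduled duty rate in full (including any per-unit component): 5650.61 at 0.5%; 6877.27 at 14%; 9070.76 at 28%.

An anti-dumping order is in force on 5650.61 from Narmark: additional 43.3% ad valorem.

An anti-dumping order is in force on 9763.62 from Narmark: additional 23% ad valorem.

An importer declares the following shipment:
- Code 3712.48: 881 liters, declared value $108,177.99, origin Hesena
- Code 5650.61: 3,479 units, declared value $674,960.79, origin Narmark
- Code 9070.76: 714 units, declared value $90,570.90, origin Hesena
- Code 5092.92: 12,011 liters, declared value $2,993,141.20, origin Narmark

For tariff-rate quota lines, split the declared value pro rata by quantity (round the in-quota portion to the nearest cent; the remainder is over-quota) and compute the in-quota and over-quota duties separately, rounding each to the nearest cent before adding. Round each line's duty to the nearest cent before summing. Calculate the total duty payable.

Line 1 (3712.48, Hesena, 881 liters, $108,177.99):
Base rate for 3712.48 is 25%.
Origin Hesena is the FTA partner but 3712.48 is not on the preference list; base rate stands.
Duty = $108,177.99 × 25% = $27,044.50.
Line 2 (5650.61, Narmark, 3,479 units, $674,960.79):
Base rate for 5650.61 is 3.5%.
5650.61 has an FTA preferential rate, but origin Narmark is not Hesena; base rate stands.
Additional duty on 5650.61 from Narmark: +43.3%. Applied ad valorem rate: 3.5% + 43.3% = 46.8%.
Duty = $674,960.79 × 46.8% = $315,881.65.
Line 3 (9070.76, Hesena, 714 units, $90,570.90):
Base rate for 9070.76 is 30.5%.
Origin Hesena qualifies under the Galania–Hesena agreement and 9070.76 is covered: preferential rate 28% applies instead.
Duty = $90,570.90 × 28% = $25,359.85.
Line 4 (5092.92, Narmark, 12,011 liters, $2,993,141.20):
Code 5092.92 is under a tariff-rate quota (threshold 4,259 liters). In-quota: 4,259 liters at 3.5%; over-quota: 7,752 liters at 25%.
Pro-rata value split: in-quota = $2,993,141.20 × 4,259/12,011 = $1,061,342.80; over-quota = $2,993,141.20 − $1,061,342.80 = $1,931,798.40.
In-quota duty = $1,061,342.80 × 3.5% = $37,147.00. Over-quota duty = $1,931,798.40 × 25% = $482,949.60.
Line duty = $37,147.00 + $482,949.60 = $520,096.60.
Total = $27,044.50 + $315,881.65 + $25,359.85 + $520,096.60 = $888,382.60.

$888,382.60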